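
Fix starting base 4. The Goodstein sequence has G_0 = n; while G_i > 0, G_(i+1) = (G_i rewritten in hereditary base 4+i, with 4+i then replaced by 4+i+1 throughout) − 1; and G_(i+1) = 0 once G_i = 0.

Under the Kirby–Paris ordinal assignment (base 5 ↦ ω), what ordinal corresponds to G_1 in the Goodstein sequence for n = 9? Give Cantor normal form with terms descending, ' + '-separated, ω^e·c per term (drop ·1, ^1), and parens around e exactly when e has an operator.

base 4: 9 = 2·4 + 1; at 5: 2·5 + 1 = 11; next = 10
base 5: 10 = 2·5; at 6: 2·6 = 12; next = 11

ω·2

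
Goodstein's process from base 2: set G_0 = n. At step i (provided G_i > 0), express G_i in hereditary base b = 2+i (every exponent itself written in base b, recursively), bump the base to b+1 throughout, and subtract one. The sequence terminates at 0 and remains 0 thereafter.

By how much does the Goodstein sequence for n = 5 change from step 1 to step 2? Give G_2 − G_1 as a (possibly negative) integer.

228

base 2: 5 = 2^2 + 1; at 3: 3^3 + 1 = 28; next = 27
base 3: 27 = 3^3; at 4: 4^4 = 256; next = 255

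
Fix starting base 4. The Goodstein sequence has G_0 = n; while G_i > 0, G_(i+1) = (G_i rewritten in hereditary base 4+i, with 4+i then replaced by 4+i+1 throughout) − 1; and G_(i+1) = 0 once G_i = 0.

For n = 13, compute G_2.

G_0 = 13. HB_4(13) = 3·4 + 1. Bump = 16. G_1 = 15.
G_1 = 15. HB_5(15) = 3·5. Bump = 18. G_2 = 17.
G_2 = 17. HB_6(17) = 2·6 + 5. Bump = 19. G_3 = 18.

17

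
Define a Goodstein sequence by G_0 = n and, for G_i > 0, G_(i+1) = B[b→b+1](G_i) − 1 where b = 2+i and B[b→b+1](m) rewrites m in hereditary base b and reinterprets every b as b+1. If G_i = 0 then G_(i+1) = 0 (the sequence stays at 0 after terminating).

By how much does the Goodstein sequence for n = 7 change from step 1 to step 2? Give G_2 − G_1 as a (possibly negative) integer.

229

G_0=7  [base 2] 2^2 + 2 + 1  →[2↦3]→  3^3 + 3 + 1 = 31  −1 ⇒ G_1=30
G_1=30  [base 3] 3^3 + 3  →[3↦4]→  4^4 + 4 = 260  −1 ⇒ G_2=259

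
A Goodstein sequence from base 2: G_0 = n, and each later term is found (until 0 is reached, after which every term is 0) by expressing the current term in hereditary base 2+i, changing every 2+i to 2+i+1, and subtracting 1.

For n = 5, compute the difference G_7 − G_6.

703

step 0: 5 = 2^2 + 1; sub 3 for 2: 3^3 + 1; = 28; G_1 = 28−1 = 27
step 1: 27 = 3^3; sub 4 for 3: 4^4; = 256; G_2 = 256−1 = 255
step 2: 255 = 3·4^3 + 3·4^2 + 3·4 + 3; sub 5 for 4: 3·5^3 + 3·5^2 + 3·5 + 3; = 468; G_3 = 468−1 = 467
step 3: 467 = 3·5^3 + 3·5^2 + 3·5 + 2; sub 6 for 5: 3·6^3 + 3·6^2 + 3·6 + 2; = 776; G_4 = 776−1 = 775
step 4: 775 = 3·6^3 + 3·6^2 + 3·6 + 1; sub 7 for 6: 3·7^3 + 3·7^2 + 3·7 + 1; = 1198; G_5 = 1198−1 = 1197
step 5: 1197 = 3·7^3 + 3·7^2 + 3·7; sub 8 for 7: 3·8^3 + 3·8^2 + 3·8; = 1752; G_6 = 1752−1 = 1751
step 6: 1751 = 3·8^3 + 3·8^2 + 2·8 + 7; sub 9 for 8: 3·9^3 + 3·9^2 + 2·9 + 7; = 2455; G_7 = 2455−1 = 2454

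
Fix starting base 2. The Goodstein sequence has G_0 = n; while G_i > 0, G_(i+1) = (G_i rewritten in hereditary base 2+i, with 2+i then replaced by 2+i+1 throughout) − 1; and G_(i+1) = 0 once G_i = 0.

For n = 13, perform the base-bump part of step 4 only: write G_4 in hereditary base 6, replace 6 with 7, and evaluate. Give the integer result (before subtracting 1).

5765999

step 0: 13 = 2^(2 + 1) + 2^2 + 1; sub 3 for 2: 3^(3 + 1) + 3^3 + 1; = 109; G_1 = 109−1 = 108
step 1: 108 = 3^(3 + 1) + 3^3; sub 4 for 3: 4^(4 + 1) + 4^4; = 1280; G_2 = 1280−1 = 1279
step 2: 1279 = 4^(4 + 1) + 3·4^3 + 3·4^2 + 3·4 + 3; sub 5 for 4: 5^(5 + 1) + 3·5^3 + 3·5^2 + 3·5 + 3; = 16093; G_3 = 16093−1 = 16092
step 3: 16092 = 5^(5 + 1) + 3·5^3 + 3·5^2 + 3·5 + 2; sub 6 for 5: 6^(6 + 1) + 3·6^3 + 3·6^2 + 3·6 + 2; = 280712; G_4 = 280712−1 = 280711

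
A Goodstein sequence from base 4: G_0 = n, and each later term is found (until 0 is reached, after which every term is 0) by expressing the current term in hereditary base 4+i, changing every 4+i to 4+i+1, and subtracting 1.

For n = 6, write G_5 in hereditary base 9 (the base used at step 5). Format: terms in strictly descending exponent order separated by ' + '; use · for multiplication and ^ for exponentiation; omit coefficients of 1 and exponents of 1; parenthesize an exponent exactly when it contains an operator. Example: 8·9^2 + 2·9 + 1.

4

i=0: 6 = 4 + 2 (b=4); 4→5: 5 + 2 = 7; 7−1 = 6
i=1: 6 = 5 + 1 (b=5); 5→6: 6 + 1 = 7; 7−1 = 6
i=2: 6 = 6 (b=6); 6→7: 7 = 7; 7−1 = 6
i=3: 6 = 6 (b=7); 7→8: 6 = 6; 6−1 = 5
i=4: 5 = 5 (b=8); 8→9: 5 = 5; 5−1 = 4
i=5: 4 = 4 (b=9); 9→10: 4 = 4; 4−1 = 3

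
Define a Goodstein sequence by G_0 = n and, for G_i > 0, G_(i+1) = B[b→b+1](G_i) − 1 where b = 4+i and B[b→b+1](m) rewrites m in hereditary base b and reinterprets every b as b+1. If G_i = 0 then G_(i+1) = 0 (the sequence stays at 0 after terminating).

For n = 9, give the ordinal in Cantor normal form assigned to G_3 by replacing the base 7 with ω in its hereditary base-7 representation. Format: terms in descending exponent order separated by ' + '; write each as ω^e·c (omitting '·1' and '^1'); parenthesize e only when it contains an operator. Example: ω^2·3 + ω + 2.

G_0 = 9. HB_4(9) = 2·4 + 1. Bump = 11. G_1 = 10.
G_1 = 10. HB_5(10) = 2·5. Bump = 12. G_2 = 11.
G_2 = 11. HB_6(11) = 6 + 5. Bump = 12. G_3 = 11.
G_3 = 11. HB_7(11) = 7 + 4. Bump = 12. G_4 = 11.

ω + 4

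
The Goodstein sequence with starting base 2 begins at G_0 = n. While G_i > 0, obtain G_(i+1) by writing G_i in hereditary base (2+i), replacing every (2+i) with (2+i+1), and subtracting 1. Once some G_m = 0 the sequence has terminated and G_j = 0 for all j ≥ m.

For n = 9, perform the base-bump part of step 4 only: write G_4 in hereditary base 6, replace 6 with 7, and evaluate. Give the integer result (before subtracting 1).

2471827

step 0: 9 = 2^(2 + 1) + 1; sub 3 for 2: 3^(3 + 1) + 1; = 82; G_1 = 82−1 = 81
step 1: 81 = 3^(3 + 1); sub 4 for 3: 4^(4 + 1); = 1024; G_2 = 1024−1 = 1023
step 2: 1023 = 3·4^4 + 3·4^3 + 3·4^2 + 3·4 + 3; sub 5 for 4: 3·5^5 + 3·5^3 + 3·5^2 + 3·5 + 3; = 9843; G_3 = 9843−1 = 9842
step 3: 9842 = 3·5^5 + 3·5^3 + 3·5^2 + 3·5 + 2; sub 6 for 5: 3·6^6 + 3·6^3 + 3·6^2 + 3·6 + 2; = 140744; G_4 = 140744−1 = 140743
step 4: 140743 = 3·6^6 + 3·6^3 + 3·6^2 + 3·6 + 1; sub 7 for 6: 3·7^7 + 3·7^3 + 3·7^2 + 3·7 + 1; = 2471827; G_5 = 2471827−1 = 2471826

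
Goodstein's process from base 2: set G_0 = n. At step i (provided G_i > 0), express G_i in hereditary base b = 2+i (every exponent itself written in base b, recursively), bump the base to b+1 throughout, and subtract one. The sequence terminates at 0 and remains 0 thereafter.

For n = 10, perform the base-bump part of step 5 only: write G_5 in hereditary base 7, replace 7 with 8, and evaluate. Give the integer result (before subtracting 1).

i=0: 10 = 2^(2 + 1) + 2 (b=2); 2→3: 3^(3 + 1) + 3 = 84; 84−1 = 83
i=1: 83 = 3^(3 + 1) + 2 (b=3); 3→4: 4^(4 + 1) + 2 = 1026; 1026−1 = 1025
i=2: 1025 = 4^(4 + 1) + 1 (b=4); 4→5: 5^(5 + 1) + 1 = 15626; 15626−1 = 15625
i=3: 15625 = 5^(5 + 1) (b=5); 5→6: 6^(6 + 1) = 279936; 279936−1 = 279935
i=4: 279935 = 5·6^6 + 5·6^5 + 5·6^4 + 5·6^3 + 5·6^2 + 5·6 + 5 (b=6); 6→7: 5·7^7 + 5·7^5 + 5·7^4 + 5·7^3 + 5·7^2 + 5·7 + 5 = 4215755; 4215755−1 = 4215754
i=5: 4215754 = 5·7^7 + 5·7^5 + 5·7^4 + 5·7^3 + 5·7^2 + 5·7 + 4 (b=7); 7→8: 5·8^8 + 5·8^5 + 5·8^4 + 5·8^3 + 5·8^2 + 5·8 + 4 = 84073324; 84073324−1 = 84073323

84073324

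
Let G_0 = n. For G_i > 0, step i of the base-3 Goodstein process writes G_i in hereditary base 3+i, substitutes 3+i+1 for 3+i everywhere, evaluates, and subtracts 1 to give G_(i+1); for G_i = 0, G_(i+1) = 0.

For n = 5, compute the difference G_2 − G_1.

i=0: 5 = 3 + 2 (b=3); 3→4: 4 + 2 = 6; 6−1 = 5
i=1: 5 = 4 + 1 (b=4); 4→5: 5 + 1 = 6; 6−1 = 5

0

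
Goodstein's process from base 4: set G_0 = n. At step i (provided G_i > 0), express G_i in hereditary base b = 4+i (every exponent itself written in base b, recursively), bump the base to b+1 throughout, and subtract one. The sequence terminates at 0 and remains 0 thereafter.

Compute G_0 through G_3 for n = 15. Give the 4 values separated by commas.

15, 17, 19, 21

G_0=15  [base 4] 3·4 + 3  →[4↦5]→  3·5 + 3 = 18  −1 ⇒ G_1=17
G_1=17  [base 5] 3·5 + 2  →[5↦6]→  3·6 + 2 = 20  −1 ⇒ G_2=19
G_2=19  [base 6] 3·6 + 1  →[6↦7]→  3·7 + 1 = 22  −1 ⇒ G_3=21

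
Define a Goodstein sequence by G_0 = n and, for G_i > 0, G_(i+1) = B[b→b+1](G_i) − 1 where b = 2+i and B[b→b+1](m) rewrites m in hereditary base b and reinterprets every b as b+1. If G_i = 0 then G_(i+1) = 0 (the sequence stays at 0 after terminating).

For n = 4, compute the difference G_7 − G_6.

G_0 = 4. HB_2(4) = 2^2. Bump = 27. G_1 = 26.
G_1 = 26. HB_3(26) = 2·3^2 + 2·3 + 2. Bump = 42. G_2 = 41.
G_2 = 41. HB_4(41) = 2·4^2 + 2·4 + 1. Bump = 61. G_3 = 60.
G_3 = 60. HB_5(60) = 2·5^2 + 2·5. Bump = 84. G_4 = 83.
G_4 = 83. HB_6(83) = 2·6^2 + 6 + 5. Bump = 110. G_5 = 109.
G_5 = 109. HB_7(109) = 2·7^2 + 7 + 4. Bump = 140. G_6 = 139.
G_6 = 139. HB_8(139) = 2·8^2 + 8 + 3. Bump = 174. G_7 = 173.

34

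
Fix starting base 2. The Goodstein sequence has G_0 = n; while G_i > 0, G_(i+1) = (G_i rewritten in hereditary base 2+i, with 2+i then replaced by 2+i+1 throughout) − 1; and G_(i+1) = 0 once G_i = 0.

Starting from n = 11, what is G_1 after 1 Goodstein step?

[0] 11 ≡ 2^(2 + 1) + 2 + 1 (base 2). Lift 3: 85. −1: 84.
[1] 84 ≡ 3^(3 + 1) + 3 (base 3). Lift 4: 1028. −1: 1027.

84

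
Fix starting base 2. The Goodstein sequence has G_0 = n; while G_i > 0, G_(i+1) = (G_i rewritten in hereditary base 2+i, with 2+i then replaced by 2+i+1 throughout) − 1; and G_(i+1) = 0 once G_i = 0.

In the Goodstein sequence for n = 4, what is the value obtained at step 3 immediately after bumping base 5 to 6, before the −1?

(0) 4|_2 = 2^2 ↦ 3^3|_3 = 27 ⇒ 26
(1) 26|_3 = 2·3^2 + 2·3 + 2 ↦ 2·4^2 + 2·4 + 2|_4 = 42 ⇒ 41
(2) 41|_4 = 2·4^2 + 2·4 + 1 ↦ 2·5^2 + 2·5 + 1|_5 = 61 ⇒ 60
(3) 60|_5 = 2·5^2 + 2·5 ↦ 2·6^2 + 2·6|_6 = 84 ⇒ 83

84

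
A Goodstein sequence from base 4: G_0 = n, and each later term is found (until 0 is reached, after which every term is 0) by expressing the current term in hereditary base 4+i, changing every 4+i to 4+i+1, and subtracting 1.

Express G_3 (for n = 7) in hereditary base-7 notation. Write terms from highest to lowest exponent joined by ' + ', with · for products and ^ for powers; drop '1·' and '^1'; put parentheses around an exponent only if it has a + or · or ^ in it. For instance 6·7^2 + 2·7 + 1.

base 4: 7 = 4 + 3; at 5: 5 + 3 = 8; next = 7
base 5: 7 = 5 + 2; at 6: 6 + 2 = 8; next = 7
base 6: 7 = 6 + 1; at 7: 7 + 1 = 8; next = 7
base 7: 7 = 7; at 8: 8 = 8; next = 7

7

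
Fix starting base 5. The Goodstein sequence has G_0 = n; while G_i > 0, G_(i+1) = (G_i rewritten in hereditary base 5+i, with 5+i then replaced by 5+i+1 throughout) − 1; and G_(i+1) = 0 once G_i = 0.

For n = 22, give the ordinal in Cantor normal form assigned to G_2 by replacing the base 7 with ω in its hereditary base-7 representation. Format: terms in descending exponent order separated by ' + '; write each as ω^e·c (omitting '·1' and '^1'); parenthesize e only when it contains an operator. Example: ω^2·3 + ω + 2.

22 —HB5→ 4·5 + 2 —bump→ 4·6 + 2 = 26 —(−1)→ 25
25 —HB6→ 4·6 + 1 —bump→ 4·7 + 1 = 29 —(−1)→ 28

ω·4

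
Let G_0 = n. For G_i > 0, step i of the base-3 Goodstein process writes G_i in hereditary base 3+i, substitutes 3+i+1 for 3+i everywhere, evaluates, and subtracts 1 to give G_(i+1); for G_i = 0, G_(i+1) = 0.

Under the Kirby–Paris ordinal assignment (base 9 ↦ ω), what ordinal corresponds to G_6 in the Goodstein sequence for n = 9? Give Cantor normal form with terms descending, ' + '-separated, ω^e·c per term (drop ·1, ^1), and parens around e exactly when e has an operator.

ω·2 + 6

9 —HB3→ 3^2 —bump→ 4^2 = 16 —(−1)→ 15
15 —HB4→ 3·4 + 3 —bump→ 3·5 + 3 = 18 —(−1)→ 17
17 —HB5→ 3·5 + 2 —bump→ 3·6 + 2 = 20 —(−1)→ 19
19 —HB6→ 3·6 + 1 —bump→ 3·7 + 1 = 22 —(−1)→ 21
21 —HB7→ 3·7 —bump→ 3·8 = 24 —(−1)→ 23
23 —HB8→ 2·8 + 7 —bump→ 2·9 + 7 = 25 —(−1)→ 24
24 —HB9→ 2·9 + 6 —bump→ 2·10 + 6 = 26 —(−1)→ 25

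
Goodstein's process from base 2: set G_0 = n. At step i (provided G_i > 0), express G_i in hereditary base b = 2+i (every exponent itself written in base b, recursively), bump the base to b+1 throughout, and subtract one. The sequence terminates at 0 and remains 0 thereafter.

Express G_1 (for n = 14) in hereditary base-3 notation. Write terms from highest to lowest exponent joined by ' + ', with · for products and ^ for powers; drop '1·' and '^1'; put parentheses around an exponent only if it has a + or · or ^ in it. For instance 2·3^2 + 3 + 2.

3^(3 + 1) + 3^3 + 2

14 —HB2→ 2^(2 + 1) + 2^2 + 2 —bump→ 3^(3 + 1) + 3^3 + 3 = 111 —(−1)→ 110
110 —HB3→ 3^(3 + 1) + 3^3 + 2 —bump→ 4^(4 + 1) + 4^4 + 2 = 1282 —(−1)→ 1281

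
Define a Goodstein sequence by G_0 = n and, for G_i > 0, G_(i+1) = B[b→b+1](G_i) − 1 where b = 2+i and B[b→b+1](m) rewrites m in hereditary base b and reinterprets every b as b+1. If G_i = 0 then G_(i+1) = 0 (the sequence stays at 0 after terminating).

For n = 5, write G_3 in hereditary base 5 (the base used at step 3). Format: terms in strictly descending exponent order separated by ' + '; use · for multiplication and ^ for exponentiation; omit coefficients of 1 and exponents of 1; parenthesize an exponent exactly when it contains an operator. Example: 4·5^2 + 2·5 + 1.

G_0=5  [base 2] 2^2 + 1  →[2↦3]→  3^3 + 1 = 28  −1 ⇒ G_1=27
G_1=27  [base 3] 3^3  →[3↦4]→  4^4 = 256  −1 ⇒ G_2=255
G_2=255  [base 4] 3·4^3 + 3·4^2 + 3·4 + 3  →[4↦5]→  3·5^3 + 3·5^2 + 3·5 + 3 = 468  −1 ⇒ G_3=467
G_3=467  [base 5] 3·5^3 + 3·5^2 + 3·5 + 2  →[5↦6]→  3·6^3 + 3·6^2 + 3·6 + 2 = 776  −1 ⇒ G_4=775

3·5^3 + 3·5^2 + 3·5 + 2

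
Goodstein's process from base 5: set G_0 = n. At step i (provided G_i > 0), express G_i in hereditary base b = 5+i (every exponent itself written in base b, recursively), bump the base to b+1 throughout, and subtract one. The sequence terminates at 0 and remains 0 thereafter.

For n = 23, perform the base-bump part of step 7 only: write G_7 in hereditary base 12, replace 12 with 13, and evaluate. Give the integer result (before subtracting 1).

44

G_0=23  [base 5] 4·5 + 3  →[5↦6]→  4·6 + 3 = 27  −1 ⇒ G_1=26
G_1=26  [base 6] 4·6 + 2  →[6↦7]→  4·7 + 2 = 30  −1 ⇒ G_2=29
G_2=29  [base 7] 4·7 + 1  →[7↦8]→  4·8 + 1 = 33  −1 ⇒ G_3=32
G_3=32  [base 8] 4·8  →[8↦9]→  4·9 = 36  −1 ⇒ G_4=35
G_4=35  [base 9] 3·9 + 8  →[9↦10]→  3·10 + 8 = 38  −1 ⇒ G_5=37
G_5=37  [base 10] 3·10 + 7  →[10↦11]→  3·11 + 7 = 40  −1 ⇒ G_6=39
G_6=39  [base 11] 3·11 + 6  →[11↦12]→  3·12 + 6 = 42  −1 ⇒ G_7=41
G_7=41  [base 12] 3·12 + 5  →[12↦13]→  3·13 + 5 = 44  −1 ⇒ G_8=43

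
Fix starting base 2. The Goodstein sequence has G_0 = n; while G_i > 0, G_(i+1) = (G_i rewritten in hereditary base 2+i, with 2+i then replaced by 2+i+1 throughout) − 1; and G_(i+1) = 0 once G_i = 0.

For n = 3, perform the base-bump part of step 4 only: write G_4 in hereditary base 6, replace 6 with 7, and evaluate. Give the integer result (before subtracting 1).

1

3 —HB2→ 2 + 1 —bump→ 3 + 1 = 4 —(−1)→ 3
3 —HB3→ 3 —bump→ 4 = 4 —(−1)→ 3
3 —HB4→ 3 —bump→ 3 = 3 —(−1)→ 2
2 —HB5→ 2 —bump→ 2 = 2 —(−1)→ 1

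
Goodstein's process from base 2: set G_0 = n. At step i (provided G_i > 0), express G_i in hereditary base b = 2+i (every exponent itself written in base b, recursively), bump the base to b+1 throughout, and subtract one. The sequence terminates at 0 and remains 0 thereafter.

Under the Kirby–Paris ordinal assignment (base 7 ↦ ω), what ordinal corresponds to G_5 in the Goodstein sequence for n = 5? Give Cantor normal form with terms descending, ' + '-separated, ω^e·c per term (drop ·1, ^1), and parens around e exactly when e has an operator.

ω^3·3 + ω^2·3 + ω·3

G_0=5  [base 2] 2^2 + 1  →[2↦3]→  3^3 + 1 = 28  −1 ⇒ G_1=27
G_1=27  [base 3] 3^3  →[3↦4]→  4^4 = 256  −1 ⇒ G_2=255
G_2=255  [base 4] 3·4^3 + 3·4^2 + 3·4 + 3  →[4↦5]→  3·5^3 + 3·5^2 + 3·5 + 3 = 468  −1 ⇒ G_3=467
G_3=467  [base 5] 3·5^3 + 3·5^2 + 3·5 + 2  →[5↦6]→  3·6^3 + 3·6^2 + 3·6 + 2 = 776  −1 ⇒ G_4=775
G_4=775  [base 6] 3·6^3 + 3·6^2 + 3·6 + 1  →[6↦7]→  3·7^3 + 3·7^2 + 3·7 + 1 = 1198  −1 ⇒ G_5=1197
G_5=1197  [base 7] 3·7^3 + 3·7^2 + 3·7  →[7↦8]→  3·8^3 + 3·8^2 + 3·8 = 1752  −1 ⇒ G_6=1751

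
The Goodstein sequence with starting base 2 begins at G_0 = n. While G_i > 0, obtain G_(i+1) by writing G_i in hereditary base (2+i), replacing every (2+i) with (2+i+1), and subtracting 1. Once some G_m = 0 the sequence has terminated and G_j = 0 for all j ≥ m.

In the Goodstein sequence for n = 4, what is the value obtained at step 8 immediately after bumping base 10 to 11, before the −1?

i=0: 4 = 2^2 (b=2); 2→3: 3^3 = 27; 27−1 = 26
i=1: 26 = 2·3^2 + 2·3 + 2 (b=3); 3→4: 2·4^2 + 2·4 + 2 = 42; 42−1 = 41
i=2: 41 = 2·4^2 + 2·4 + 1 (b=4); 4→5: 2·5^2 + 2·5 + 1 = 61; 61−1 = 60
i=3: 60 = 2·5^2 + 2·5 (b=5); 5→6: 2·6^2 + 2·6 = 84; 84−1 = 83
i=4: 83 = 2·6^2 + 6 + 5 (b=6); 6→7: 2·7^2 + 7 + 5 = 110; 110−1 = 109
i=5: 109 = 2·7^2 + 7 + 4 (b=7); 7→8: 2·8^2 + 8 + 4 = 140; 140−1 = 139
i=6: 139 = 2·8^2 + 8 + 3 (b=8); 8→9: 2·9^2 + 9 + 3 = 174; 174−1 = 173
i=7: 173 = 2·9^2 + 9 + 2 (b=9); 9→10: 2·10^2 + 10 + 2 = 212; 212−1 = 211

254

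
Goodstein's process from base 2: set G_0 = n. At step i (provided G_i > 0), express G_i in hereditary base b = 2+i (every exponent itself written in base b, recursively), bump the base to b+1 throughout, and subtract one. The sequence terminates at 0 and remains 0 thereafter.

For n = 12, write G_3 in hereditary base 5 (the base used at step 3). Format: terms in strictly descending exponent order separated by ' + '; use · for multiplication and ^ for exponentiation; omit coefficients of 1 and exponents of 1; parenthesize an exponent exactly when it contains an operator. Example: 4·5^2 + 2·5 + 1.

base 2: 12 = 2^(2 + 1) + 2^2; at 3: 3^(3 + 1) + 3^3 = 108; next = 107
base 3: 107 = 3^(3 + 1) + 2·3^2 + 2·3 + 2; at 4: 4^(4 + 1) + 2·4^2 + 2·4 + 2 = 1066; next = 1065
base 4: 1065 = 4^(4 + 1) + 2·4^2 + 2·4 + 1; at 5: 5^(5 + 1) + 2·5^2 + 2·5 + 1 = 15686; next = 15685
base 5: 15685 = 5^(5 + 1) + 2·5^2 + 2·5; at 6: 6^(6 + 1) + 2·6^2 + 2·6 = 280020; next = 280019

5^(5 + 1) + 2·5^2 + 2·5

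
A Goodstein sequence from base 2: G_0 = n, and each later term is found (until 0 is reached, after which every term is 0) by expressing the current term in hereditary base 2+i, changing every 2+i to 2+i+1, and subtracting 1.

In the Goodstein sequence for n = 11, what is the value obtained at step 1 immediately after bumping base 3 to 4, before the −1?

G_0=11  [base 2] 2^(2 + 1) + 2 + 1  →[2↦3]→  3^(3 + 1) + 3 + 1 = 85  −1 ⇒ G_1=84
G_1=84  [base 3] 3^(3 + 1) + 3  →[3↦4]→  4^(4 + 1) + 4 = 1028  −1 ⇒ G_2=1027

1028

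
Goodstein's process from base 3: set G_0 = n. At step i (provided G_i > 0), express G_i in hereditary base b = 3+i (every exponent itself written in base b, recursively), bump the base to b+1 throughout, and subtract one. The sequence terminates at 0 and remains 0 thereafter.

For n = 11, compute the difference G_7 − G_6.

4

(0) 11|_3 = 3^2 + 2 ↦ 4^2 + 2|_4 = 18 ⇒ 17
(1) 17|_4 = 4^2 + 1 ↦ 5^2 + 1|_5 = 26 ⇒ 25
(2) 25|_5 = 5^2 ↦ 6^2|_6 = 36 ⇒ 35
(3) 35|_6 = 5·6 + 5 ↦ 5·7 + 5|_7 = 40 ⇒ 39
(4) 39|_7 = 5·7 + 4 ↦ 5·8 + 4|_8 = 44 ⇒ 43
(5) 43|_8 = 5·8 + 3 ↦ 5·9 + 3|_9 = 48 ⇒ 47
(6) 47|_9 = 5·9 + 2 ↦ 5·10 + 2|_10 = 52 ⇒ 51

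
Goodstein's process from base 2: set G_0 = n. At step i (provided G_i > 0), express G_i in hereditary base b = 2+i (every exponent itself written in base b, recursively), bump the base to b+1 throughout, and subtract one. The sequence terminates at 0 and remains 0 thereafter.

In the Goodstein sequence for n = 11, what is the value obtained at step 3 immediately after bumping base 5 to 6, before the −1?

279938

base 2: 11 = 2^(2 + 1) + 2 + 1; at 3: 3^(3 + 1) + 3 + 1 = 85; next = 84
base 3: 84 = 3^(3 + 1) + 3; at 4: 4^(4 + 1) + 4 = 1028; next = 1027
base 4: 1027 = 4^(4 + 1) + 3; at 5: 5^(5 + 1) + 3 = 15628; next = 15627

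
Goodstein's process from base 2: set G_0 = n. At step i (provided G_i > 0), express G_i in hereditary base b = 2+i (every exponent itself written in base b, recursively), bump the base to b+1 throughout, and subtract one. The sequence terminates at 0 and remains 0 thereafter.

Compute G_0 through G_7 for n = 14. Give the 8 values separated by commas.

i=0: 14 = 2^(2 + 1) + 2^2 + 2 (b=2); 2→3: 3^(3 + 1) + 3^3 + 3 = 111; 111−1 = 110
i=1: 110 = 3^(3 + 1) + 3^3 + 2 (b=3); 3→4: 4^(4 + 1) + 4^4 + 2 = 1282; 1282−1 = 1281
i=2: 1281 = 4^(4 + 1) + 4^4 + 1 (b=4); 4→5: 5^(5 + 1) + 5^5 + 1 = 18751; 18751−1 = 18750
i=3: 18750 = 5^(5 + 1) + 5^5 (b=5); 5→6: 6^(6 + 1) + 6^6 = 326592; 326592−1 = 326591
i=4: 326591 = 6^(6 + 1) + 5·6^5 + 5·6^4 + 5·6^3 + 5·6^2 + 5·6 + 5 (b=6); 6→7: 7^(7 + 1) + 5·7^5 + 5·7^4 + 5·7^3 + 5·7^2 + 5·7 + 5 = 5862841; 5862841−1 = 5862840
i=5: 5862840 = 7^(7 + 1) + 5·7^5 + 5·7^4 + 5·7^3 + 5·7^2 + 5·7 + 4 (b=7); 7→8: 8^(8 + 1) + 5·8^5 + 5·8^4 + 5·8^3 + 5·8^2 + 5·8 + 4 = 134404972; 134404972−1 = 134404971
i=6: 134404971 = 8^(8 + 1) + 5·8^5 + 5·8^4 + 5·8^3 + 5·8^2 + 5·8 + 3 (b=8); 8→9: 9^(9 + 1) + 5·9^5 + 5·9^4 + 5·9^3 + 5·9^2 + 5·9 + 3 = 3487116549; 3487116549−1 = 3487116548

14, 110, 1281, 18750, 326591, 5862840, 134404971, 3487116548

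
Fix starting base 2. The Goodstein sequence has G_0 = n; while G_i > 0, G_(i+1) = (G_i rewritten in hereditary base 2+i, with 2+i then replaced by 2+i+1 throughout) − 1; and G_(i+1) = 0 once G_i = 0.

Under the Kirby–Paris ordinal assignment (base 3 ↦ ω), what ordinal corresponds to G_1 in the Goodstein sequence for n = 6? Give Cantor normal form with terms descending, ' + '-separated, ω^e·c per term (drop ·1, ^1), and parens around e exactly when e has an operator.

base 2: 6 = 2^2 + 2; at 3: 3^3 + 3 = 30; next = 29
base 3: 29 = 3^3 + 2; at 4: 4^4 + 2 = 258; next = 257

ω^ω + 2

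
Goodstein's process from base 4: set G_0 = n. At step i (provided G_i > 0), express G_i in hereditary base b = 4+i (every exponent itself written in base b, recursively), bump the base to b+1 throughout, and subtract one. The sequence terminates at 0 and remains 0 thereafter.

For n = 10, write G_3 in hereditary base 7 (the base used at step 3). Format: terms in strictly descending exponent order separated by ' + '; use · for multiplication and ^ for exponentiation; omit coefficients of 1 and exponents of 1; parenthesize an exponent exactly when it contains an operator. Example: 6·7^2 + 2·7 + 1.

(0) 10|_4 = 2·4 + 2 ↦ 2·5 + 2|_5 = 12 ⇒ 11
(1) 11|_5 = 2·5 + 1 ↦ 2·6 + 1|_6 = 13 ⇒ 12
(2) 12|_6 = 2·6 ↦ 2·7|_7 = 14 ⇒ 13
(3) 13|_7 = 7 + 6 ↦ 8 + 6|_8 = 14 ⇒ 13

7 + 6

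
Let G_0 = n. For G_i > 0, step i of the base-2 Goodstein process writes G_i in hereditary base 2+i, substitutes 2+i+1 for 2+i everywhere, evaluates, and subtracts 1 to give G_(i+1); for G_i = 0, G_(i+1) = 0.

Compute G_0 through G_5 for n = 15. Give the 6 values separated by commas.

[0] 15 ≡ 2^(2 + 1) + 2^2 + 2 + 1 (base 2). Lift 3: 112. −1: 111.
[1] 111 ≡ 3^(3 + 1) + 3^3 + 3 (base 3). Lift 4: 1284. −1: 1283.
[2] 1283 ≡ 4^(4 + 1) + 4^4 + 3 (base 4). Lift 5: 18753. −1: 18752.
[3] 18752 ≡ 5^(5 + 1) + 5^5 + 2 (base 5). Lift 6: 326594. −1: 326593.
[4] 326593 ≡ 6^(6 + 1) + 6^6 + 1 (base 6). Lift 7: 6588345. −1: 6588344.

15, 111, 1283, 18752, 326593, 6588344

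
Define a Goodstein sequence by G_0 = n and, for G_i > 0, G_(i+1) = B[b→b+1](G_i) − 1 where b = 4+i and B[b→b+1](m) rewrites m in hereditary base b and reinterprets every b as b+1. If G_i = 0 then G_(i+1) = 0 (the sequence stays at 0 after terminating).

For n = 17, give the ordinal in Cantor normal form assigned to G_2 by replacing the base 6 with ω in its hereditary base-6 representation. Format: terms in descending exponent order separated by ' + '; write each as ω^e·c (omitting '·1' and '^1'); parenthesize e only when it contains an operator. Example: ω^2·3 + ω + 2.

ω·5 + 5

i=0: 17 = 4^2 + 1 (b=4); 4→5: 5^2 + 1 = 26; 26−1 = 25
i=1: 25 = 5^2 (b=5); 5→6: 6^2 = 36; 36−1 = 35
i=2: 35 = 5·6 + 5 (b=6); 6→7: 5·7 + 5 = 40; 40−1 = 39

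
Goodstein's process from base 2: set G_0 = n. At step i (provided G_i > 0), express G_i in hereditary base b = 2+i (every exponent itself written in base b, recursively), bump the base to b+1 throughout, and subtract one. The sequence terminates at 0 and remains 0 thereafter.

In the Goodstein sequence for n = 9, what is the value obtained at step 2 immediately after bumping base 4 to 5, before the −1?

(0) 9|_2 = 2^(2 + 1) + 1 ↦ 3^(3 + 1) + 1|_3 = 82 ⇒ 81
(1) 81|_3 = 3^(3 + 1) ↦ 4^(4 + 1)|_4 = 1024 ⇒ 1023
(2) 1023|_4 = 3·4^4 + 3·4^3 + 3·4^2 + 3·4 + 3 ↦ 3·5^5 + 3·5^3 + 3·5^2 + 3·5 + 3|_5 = 9843 ⇒ 9842

9843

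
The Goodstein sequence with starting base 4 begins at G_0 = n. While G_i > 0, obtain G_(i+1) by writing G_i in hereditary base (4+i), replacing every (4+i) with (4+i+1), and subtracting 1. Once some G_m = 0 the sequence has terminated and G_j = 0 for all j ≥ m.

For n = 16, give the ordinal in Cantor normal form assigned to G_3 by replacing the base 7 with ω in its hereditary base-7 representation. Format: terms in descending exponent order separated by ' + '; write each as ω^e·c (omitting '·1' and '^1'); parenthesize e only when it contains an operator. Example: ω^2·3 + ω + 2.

i=0: 16 = 4^2 (b=4); 4→5: 5^2 = 25; 25−1 = 24
i=1: 24 = 4·5 + 4 (b=5); 5→6: 4·6 + 4 = 28; 28−1 = 27
i=2: 27 = 4·6 + 3 (b=6); 6→7: 4·7 + 3 = 31; 31−1 = 30

ω·4 + 2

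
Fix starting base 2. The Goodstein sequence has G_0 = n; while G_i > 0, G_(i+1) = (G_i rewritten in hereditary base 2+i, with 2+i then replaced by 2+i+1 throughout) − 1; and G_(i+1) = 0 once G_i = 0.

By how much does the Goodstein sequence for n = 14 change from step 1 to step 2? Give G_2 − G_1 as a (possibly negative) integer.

1171

step 0: 14 = 2^(2 + 1) + 2^2 + 2; sub 3 for 2: 3^(3 + 1) + 3^3 + 3; = 111; G_1 = 111−1 = 110
step 1: 110 = 3^(3 + 1) + 3^3 + 2; sub 4 for 3: 4^(4 + 1) + 4^4 + 2; = 1282; G_2 = 1282−1 = 1281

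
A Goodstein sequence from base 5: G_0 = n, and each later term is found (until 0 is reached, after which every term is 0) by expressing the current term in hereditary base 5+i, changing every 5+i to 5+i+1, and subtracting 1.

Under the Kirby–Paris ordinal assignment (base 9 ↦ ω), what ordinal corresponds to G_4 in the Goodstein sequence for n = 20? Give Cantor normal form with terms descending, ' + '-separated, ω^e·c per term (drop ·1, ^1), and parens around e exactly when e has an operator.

ω·3 + 2

20 —HB5→ 4·5 —bump→ 4·6 = 24 —(−1)→ 23
23 —HB6→ 3·6 + 5 —bump→ 3·7 + 5 = 26 —(−1)→ 25
25 —HB7→ 3·7 + 4 —bump→ 3·8 + 4 = 28 —(−1)→ 27
27 —HB8→ 3·8 + 3 —bump→ 3·9 + 3 = 30 —(−1)→ 29
29 —HB9→ 3·9 + 2 —bump→ 3·10 + 2 = 32 —(−1)→ 31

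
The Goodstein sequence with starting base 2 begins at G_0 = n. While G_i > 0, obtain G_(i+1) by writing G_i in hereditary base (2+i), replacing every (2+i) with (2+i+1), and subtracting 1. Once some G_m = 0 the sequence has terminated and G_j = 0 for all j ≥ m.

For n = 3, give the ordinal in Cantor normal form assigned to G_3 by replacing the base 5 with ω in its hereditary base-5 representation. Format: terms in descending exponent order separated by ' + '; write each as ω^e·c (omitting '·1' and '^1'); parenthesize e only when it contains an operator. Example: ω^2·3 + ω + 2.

2

i=0: 3 = 2 + 1 (b=2); 2→3: 3 + 1 = 4; 4−1 = 3
i=1: 3 = 3 (b=3); 3→4: 4 = 4; 4−1 = 3
i=2: 3 = 3 (b=4); 4→5: 3 = 3; 3−1 = 2
i=3: 2 = 2 (b=5); 5→6: 2 = 2; 2−1 = 1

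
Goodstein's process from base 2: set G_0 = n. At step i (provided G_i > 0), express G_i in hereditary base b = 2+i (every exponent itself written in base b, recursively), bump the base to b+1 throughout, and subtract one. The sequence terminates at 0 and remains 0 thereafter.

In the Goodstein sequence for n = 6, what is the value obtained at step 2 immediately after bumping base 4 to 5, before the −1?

3126

step 0: 6 = 2^2 + 2; sub 3 for 2: 3^3 + 3; = 30; G_1 = 30−1 = 29
step 1: 29 = 3^3 + 2; sub 4 for 3: 4^4 + 2; = 258; G_2 = 258−1 = 257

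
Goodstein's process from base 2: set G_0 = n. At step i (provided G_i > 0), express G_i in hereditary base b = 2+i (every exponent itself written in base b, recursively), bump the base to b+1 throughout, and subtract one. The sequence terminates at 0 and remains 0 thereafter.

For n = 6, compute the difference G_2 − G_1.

(0) 6|_2 = 2^2 + 2 ↦ 3^3 + 3|_3 = 30 ⇒ 29
(1) 29|_3 = 3^3 + 2 ↦ 4^4 + 2|_4 = 258 ⇒ 257

228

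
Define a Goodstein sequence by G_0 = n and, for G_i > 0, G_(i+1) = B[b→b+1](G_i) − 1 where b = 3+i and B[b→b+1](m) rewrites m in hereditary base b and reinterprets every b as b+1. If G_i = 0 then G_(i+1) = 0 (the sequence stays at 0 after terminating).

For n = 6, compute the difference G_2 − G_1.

G_0=6  [base 3] 2·3  →[3↦4]→  2·4 = 8  −1 ⇒ G_1=7
G_1=7  [base 4] 4 + 3  →[4↦5]→  5 + 3 = 8  −1 ⇒ G_2=7

0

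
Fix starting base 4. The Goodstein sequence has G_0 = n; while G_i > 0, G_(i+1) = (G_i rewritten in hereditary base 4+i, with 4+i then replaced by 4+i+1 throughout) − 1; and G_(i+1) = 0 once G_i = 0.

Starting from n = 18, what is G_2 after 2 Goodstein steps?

18 —HB4→ 4^2 + 2 —bump→ 5^2 + 2 = 27 —(−1)→ 26
26 —HB5→ 5^2 + 1 —bump→ 6^2 + 1 = 37 —(−1)→ 36
36 —HB6→ 6^2 —bump→ 7^2 = 49 —(−1)→ 48

36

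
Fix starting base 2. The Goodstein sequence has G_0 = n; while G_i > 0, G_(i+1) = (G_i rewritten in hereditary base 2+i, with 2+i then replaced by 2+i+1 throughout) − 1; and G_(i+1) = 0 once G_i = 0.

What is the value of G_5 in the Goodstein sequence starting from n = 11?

G_0 = 11. HB_2(11) = 2^(2 + 1) + 2 + 1. Bump = 85. G_1 = 84.
G_1 = 84. HB_3(84) = 3^(3 + 1) + 3. Bump = 1028. G_2 = 1027.
G_2 = 1027. HB_4(1027) = 4^(4 + 1) + 3. Bump = 15628. G_3 = 15627.
G_3 = 15627. HB_5(15627) = 5^(5 + 1) + 2. Bump = 279938. G_4 = 279937.
G_4 = 279937. HB_6(279937) = 6^(6 + 1) + 1. Bump = 5764802. G_5 = 5764801.
G_5 = 5764801. HB_7(5764801) = 7^(7 + 1). Bump = 134217728. G_6 = 134217727.

5764801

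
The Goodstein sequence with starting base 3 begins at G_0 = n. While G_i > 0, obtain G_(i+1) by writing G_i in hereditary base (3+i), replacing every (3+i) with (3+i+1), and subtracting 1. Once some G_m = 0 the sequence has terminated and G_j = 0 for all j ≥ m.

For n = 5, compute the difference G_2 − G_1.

(0) 5|_3 = 3 + 2 ↦ 4 + 2|_4 = 6 ⇒ 5
(1) 5|_4 = 4 + 1 ↦ 5 + 1|_5 = 6 ⇒ 5

0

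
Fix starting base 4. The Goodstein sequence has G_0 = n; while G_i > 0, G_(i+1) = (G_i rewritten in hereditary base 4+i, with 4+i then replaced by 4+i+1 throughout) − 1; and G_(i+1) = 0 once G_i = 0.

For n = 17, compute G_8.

step 0: 17 = 4^2 + 1; sub 5 for 4: 5^2 + 1; = 26; G_1 = 26−1 = 25
step 1: 25 = 5^2; sub 6 for 5: 6^2; = 36; G_2 = 36−1 = 35
step 2: 35 = 5·6 + 5; sub 7 for 6: 5·7 + 5; = 40; G_3 = 40−1 = 39
step 3: 39 = 5·7 + 4; sub 8 for 7: 5·8 + 4; = 44; G_4 = 44−1 = 43
step 4: 43 = 5·8 + 3; sub 9 for 8: 5·9 + 3; = 48; G_5 = 48−1 = 47
step 5: 47 = 5·9 + 2; sub 10 for 9: 5·10 + 2; = 52; G_6 = 52−1 = 51
step 6: 51 = 5·10 + 1; sub 11 for 10: 5·11 + 1; = 56; G_7 = 56−1 = 55
step 7: 55 = 5·11; sub 12 for 11: 5·12; = 60; G_8 = 60−1 = 59

59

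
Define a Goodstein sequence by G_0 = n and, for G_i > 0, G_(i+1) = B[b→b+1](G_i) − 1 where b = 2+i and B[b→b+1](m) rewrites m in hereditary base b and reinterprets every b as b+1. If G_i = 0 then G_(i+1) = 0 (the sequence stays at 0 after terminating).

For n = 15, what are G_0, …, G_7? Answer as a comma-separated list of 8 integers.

G_0=15  [base 2] 2^(2 + 1) + 2^2 + 2 + 1  →[2↦3]→  3^(3 + 1) + 3^3 + 3 + 1 = 112  −1 ⇒ G_1=111
G_1=111  [base 3] 3^(3 + 1) + 3^3 + 3  →[3↦4]→  4^(4 + 1) + 4^4 + 4 = 1284  −1 ⇒ G_2=1283
G_2=1283  [base 4] 4^(4 + 1) + 4^4 + 3  →[4↦5]→  5^(5 + 1) + 5^5 + 3 = 18753  −1 ⇒ G_3=18752
G_3=18752  [base 5] 5^(5 + 1) + 5^5 + 2  →[5↦6]→  6^(6 + 1) + 6^6 + 2 = 326594  −1 ⇒ G_4=326593
G_4=326593  [base 6] 6^(6 + 1) + 6^6 + 1  →[6↦7]→  7^(7 + 1) + 7^7 + 1 = 6588345  −1 ⇒ G_5=6588344
G_5=6588344  [base 7] 7^(7 + 1) + 7^7  →[7↦8]→  8^(8 + 1) + 8^8 = 150994944  −1 ⇒ G_6=150994943
G_6=150994943  [base 8] 8^(8 + 1) + 7·8^7 + 7·8^6 + 7·8^5 + 7·8^4 + 7·8^3 + 7·8^2 + 7·8 + 7  →[8↦9]→  9^(9 + 1) + 7·9^7 + 7·9^6 + 7·9^5 + 7·9^4 + 7·9^3 + 7·9^2 + 7·9 + 7 = 3524450281  −1 ⇒ G_7=3524450280

15, 111, 1283, 18752, 326593, 6588344, 150994943, 3524450280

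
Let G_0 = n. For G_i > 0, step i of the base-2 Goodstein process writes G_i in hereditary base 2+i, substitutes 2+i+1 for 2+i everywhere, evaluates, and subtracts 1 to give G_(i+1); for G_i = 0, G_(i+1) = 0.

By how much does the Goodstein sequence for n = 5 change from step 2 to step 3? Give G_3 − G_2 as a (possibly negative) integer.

G_0=5  [base 2] 2^2 + 1  →[2↦3]→  3^3 + 1 = 28  −1 ⇒ G_1=27
G_1=27  [base 3] 3^3  →[3↦4]→  4^4 = 256  −1 ⇒ G_2=255
G_2=255  [base 4] 3·4^3 + 3·4^2 + 3·4 + 3  →[4↦5]→  3·5^3 + 3·5^2 + 3·5 + 3 = 468  −1 ⇒ G_3=467

212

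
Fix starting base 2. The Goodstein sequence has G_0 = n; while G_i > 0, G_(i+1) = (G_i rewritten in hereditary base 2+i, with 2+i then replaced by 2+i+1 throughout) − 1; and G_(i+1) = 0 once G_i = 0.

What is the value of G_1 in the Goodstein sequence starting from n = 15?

15 —HB2→ 2^(2 + 1) + 2^2 + 2 + 1 —bump→ 3^(3 + 1) + 3^3 + 3 + 1 = 112 —(−1)→ 111
111 —HB3→ 3^(3 + 1) + 3^3 + 3 —bump→ 4^(4 + 1) + 4^4 + 4 = 1284 —(−1)→ 1283

111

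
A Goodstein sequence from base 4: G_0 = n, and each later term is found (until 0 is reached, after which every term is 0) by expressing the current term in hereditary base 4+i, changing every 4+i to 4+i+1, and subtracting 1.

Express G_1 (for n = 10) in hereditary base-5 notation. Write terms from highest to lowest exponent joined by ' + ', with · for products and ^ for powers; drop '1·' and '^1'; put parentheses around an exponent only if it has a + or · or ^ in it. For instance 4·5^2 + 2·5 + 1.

2·5 + 1

G_0=10  [base 4] 2·4 + 2  →[4↦5]→  2·5 + 2 = 12  −1 ⇒ G_1=11
G_1=11  [base 5] 2·5 + 1  →[5↦6]→  2·6 + 1 = 13  −1 ⇒ G_2=12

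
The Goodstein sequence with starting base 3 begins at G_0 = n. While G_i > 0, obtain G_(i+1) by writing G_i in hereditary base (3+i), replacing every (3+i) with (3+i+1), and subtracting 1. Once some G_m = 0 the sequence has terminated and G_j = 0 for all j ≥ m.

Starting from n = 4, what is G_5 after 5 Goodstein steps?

1

i=0: 4 = 3 + 1 (b=3); 3→4: 4 + 1 = 5; 5−1 = 4
i=1: 4 = 4 (b=4); 4→5: 5 = 5; 5−1 = 4
i=2: 4 = 4 (b=5); 5→6: 4 = 4; 4−1 = 3
i=3: 3 = 3 (b=6); 6→7: 3 = 3; 3−1 = 2
i=4: 2 = 2 (b=7); 7→8: 2 = 2; 2−1 = 1
i=5: 1 = 1 (b=8); 8→9: 1 = 1; 1−1 = 0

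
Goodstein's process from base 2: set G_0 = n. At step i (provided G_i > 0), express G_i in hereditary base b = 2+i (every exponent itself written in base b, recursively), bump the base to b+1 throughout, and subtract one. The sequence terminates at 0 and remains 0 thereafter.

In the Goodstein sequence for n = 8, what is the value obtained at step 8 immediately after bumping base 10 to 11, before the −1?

570623341476

(0) 8|_2 = 2^(2 + 1) ↦ 3^(3 + 1)|_3 = 81 ⇒ 80
(1) 80|_3 = 2·3^3 + 2·3^2 + 2·3 + 2 ↦ 2·4^4 + 2·4^2 + 2·4 + 2|_4 = 554 ⇒ 553
(2) 553|_4 = 2·4^4 + 2·4^2 + 2·4 + 1 ↦ 2·5^5 + 2·5^2 + 2·5 + 1|_5 = 6311 ⇒ 6310
(3) 6310|_5 = 2·5^5 + 2·5^2 + 2·5 ↦ 2·6^6 + 2·6^2 + 2·6|_6 = 93396 ⇒ 93395
(4) 93395|_6 = 2·6^6 + 2·6^2 + 6 + 5 ↦ 2·7^7 + 2·7^2 + 7 + 5|_7 = 1647196 ⇒ 1647195
(5) 1647195|_7 = 2·7^7 + 2·7^2 + 7 + 4 ↦ 2·8^8 + 2·8^2 + 8 + 4|_8 = 33554572 ⇒ 33554571
(6) 33554571|_8 = 2·8^8 + 2·8^2 + 8 + 3 ↦ 2·9^9 + 2·9^2 + 9 + 3|_9 = 774841152 ⇒ 774841151
(7) 774841151|_9 = 2·9^9 + 2·9^2 + 9 + 2 ↦ 2·10^10 + 2·10^2 + 10 + 2|_10 = 20000000212 ⇒ 20000000211
(8) 20000000211|_10 = 2·10^10 + 2·10^2 + 10 + 1 ↦ 2·11^11 + 2·11^2 + 11 + 1|_11 = 570623341476 ⇒ 570623341475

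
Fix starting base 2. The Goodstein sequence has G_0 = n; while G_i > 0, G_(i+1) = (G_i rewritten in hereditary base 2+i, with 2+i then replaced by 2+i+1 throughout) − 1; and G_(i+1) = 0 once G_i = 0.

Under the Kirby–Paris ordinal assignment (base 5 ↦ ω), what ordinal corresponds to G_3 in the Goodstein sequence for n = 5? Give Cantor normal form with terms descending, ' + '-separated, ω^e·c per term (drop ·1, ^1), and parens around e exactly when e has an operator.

G_0 = 5. HB_2(5) = 2^2 + 1. Bump = 28. G_1 = 27.
G_1 = 27. HB_3(27) = 3^3. Bump = 256. G_2 = 255.
G_2 = 255. HB_4(255) = 3·4^3 + 3·4^2 + 3·4 + 3. Bump = 468. G_3 = 467.
G_3 = 467. HB_5(467) = 3·5^3 + 3·5^2 + 3·5 + 2. Bump = 776. G_4 = 775.

ω^3·3 + ω^2·3 + ω·3 + 2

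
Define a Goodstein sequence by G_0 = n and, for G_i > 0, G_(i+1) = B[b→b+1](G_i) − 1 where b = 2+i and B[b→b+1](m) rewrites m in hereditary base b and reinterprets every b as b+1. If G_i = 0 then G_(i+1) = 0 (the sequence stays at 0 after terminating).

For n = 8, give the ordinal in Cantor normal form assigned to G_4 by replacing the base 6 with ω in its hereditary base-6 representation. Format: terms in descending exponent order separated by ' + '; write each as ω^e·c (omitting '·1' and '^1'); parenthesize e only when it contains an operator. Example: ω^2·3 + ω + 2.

ω^ω·2 + ω^2·2 + ω + 5

(0) 8|_2 = 2^(2 + 1) ↦ 3^(3 + 1)|_3 = 81 ⇒ 80
(1) 80|_3 = 2·3^3 + 2·3^2 + 2·3 + 2 ↦ 2·4^4 + 2·4^2 + 2·4 + 2|_4 = 554 ⇒ 553
(2) 553|_4 = 2·4^4 + 2·4^2 + 2·4 + 1 ↦ 2·5^5 + 2·5^2 + 2·5 + 1|_5 = 6311 ⇒ 6310
(3) 6310|_5 = 2·5^5 + 2·5^2 + 2·5 ↦ 2·6^6 + 2·6^2 + 2·6|_6 = 93396 ⇒ 93395
(4) 93395|_6 = 2·6^6 + 2·6^2 + 6 + 5 ↦ 2·7^7 + 2·7^2 + 7 + 5|_7 = 1647196 ⇒ 1647195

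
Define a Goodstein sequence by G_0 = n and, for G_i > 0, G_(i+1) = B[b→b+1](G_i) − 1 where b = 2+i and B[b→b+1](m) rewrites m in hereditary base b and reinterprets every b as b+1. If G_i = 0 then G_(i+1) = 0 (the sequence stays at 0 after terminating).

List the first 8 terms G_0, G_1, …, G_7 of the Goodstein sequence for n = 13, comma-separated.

13, 108, 1279, 16092, 280711, 5765998, 134219479, 3486786855

[0] 13 ≡ 2^(2 + 1) + 2^2 + 1 (base 2). Lift 3: 109. −1: 108.
[1] 108 ≡ 3^(3 + 1) + 3^3 (base 3). Lift 4: 1280. −1: 1279.
[2] 1279 ≡ 4^(4 + 1) + 3·4^3 + 3·4^2 + 3·4 + 3 (base 4). Lift 5: 16093. −1: 16092.
[3] 16092 ≡ 5^(5 + 1) + 3·5^3 + 3·5^2 + 3·5 + 2 (base 5). Lift 6: 280712. −1: 280711.
[4] 280711 ≡ 6^(6 + 1) + 3·6^3 + 3·6^2 + 3·6 + 1 (base 6). Lift 7: 5765999. −1: 5765998.
[5] 5765998 ≡ 7^(7 + 1) + 3·7^3 + 3·7^2 + 3·7 (base 7). Lift 8: 134219480. −1: 134219479.
[6] 134219479 ≡ 8^(8 + 1) + 3·8^3 + 3·8^2 + 2·8 + 7 (base 8). Lift 9: 3486786856. −1: 3486786855.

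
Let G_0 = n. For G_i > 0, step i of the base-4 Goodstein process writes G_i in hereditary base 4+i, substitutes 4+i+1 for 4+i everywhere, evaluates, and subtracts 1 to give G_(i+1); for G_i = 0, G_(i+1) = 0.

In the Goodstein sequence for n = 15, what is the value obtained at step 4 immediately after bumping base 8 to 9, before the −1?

25

step 0: 15 = 3·4 + 3; sub 5 for 4: 3·5 + 3; = 18; G_1 = 18−1 = 17
step 1: 17 = 3·5 + 2; sub 6 for 5: 3·6 + 2; = 20; G_2 = 20−1 = 19
step 2: 19 = 3·6 + 1; sub 7 for 6: 3·7 + 1; = 22; G_3 = 22−1 = 21
step 3: 21 = 3·7; sub 8 for 7: 3·8; = 24; G_4 = 24−1 = 23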